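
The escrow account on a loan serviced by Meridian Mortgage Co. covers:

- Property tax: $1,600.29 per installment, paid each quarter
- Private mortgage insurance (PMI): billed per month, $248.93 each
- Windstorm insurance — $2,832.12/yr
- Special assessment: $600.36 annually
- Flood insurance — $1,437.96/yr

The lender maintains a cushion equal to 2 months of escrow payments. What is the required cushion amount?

Property tax = $1,600.29 × 4 = $6,401.16 annually
Private mortgage insurance (PMI) = $248.93 × 12 = $2,987.16 annually
Windstorm insurance = $2,832.12 annually
Special assessment = $600.36 annually
Flood insurance = $1,437.96 annually
Combined annual = $6,401.16 + $2,987.16 + $2,832.12 + $600.36 + $1,437.96 = $14,258.76
Monthly = $14,258.76 ÷ 12 = $1,188.23
Reserve = 2 × $1,188.23 = $2,376.46

$2,376.46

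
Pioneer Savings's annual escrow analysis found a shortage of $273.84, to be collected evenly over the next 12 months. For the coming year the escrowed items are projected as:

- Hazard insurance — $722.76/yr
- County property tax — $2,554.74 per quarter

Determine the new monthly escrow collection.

Hazard insurance = $722.76 per year
County property tax = $2,554.74 × 4 = $10,218.96 per year
Yearly total = $722.76 + $10,218.96 = $10,941.72
Monthly = $10,941.72 ÷ 12 = $911.81
Shortage per month = $273.84 ÷ 12 = $22.82
New monthly escrow = $911.81 + $22.82 = $934.63

$934.63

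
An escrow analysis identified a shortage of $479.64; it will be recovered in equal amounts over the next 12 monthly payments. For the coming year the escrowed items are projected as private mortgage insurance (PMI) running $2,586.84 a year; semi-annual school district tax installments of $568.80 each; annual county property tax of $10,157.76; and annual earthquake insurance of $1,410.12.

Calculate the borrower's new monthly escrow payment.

Private mortgage insurance (PMI): $2,586.84 per year
School district tax: $568.80 × 2 = $1,137.60 per year
County property tax: $10,157.76 per year
Earthquake insurance: $1,410.12 per year
Total per year = $15,292.32
Monthly escrow = $15,292.32 ÷ 12 = $1,274.36
Monthly shortage recovery: $479.64 ÷ 12 = $39.97
Adjusted monthly = $1,274.36 + $39.97 = $1,314.33

$1,314.33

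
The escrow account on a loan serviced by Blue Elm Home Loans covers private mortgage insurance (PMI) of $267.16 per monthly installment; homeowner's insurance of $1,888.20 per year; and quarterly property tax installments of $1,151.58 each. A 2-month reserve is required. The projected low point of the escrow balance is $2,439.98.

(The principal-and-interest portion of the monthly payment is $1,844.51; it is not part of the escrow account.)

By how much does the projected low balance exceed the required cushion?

$823.24

Private mortgage insurance (PMI) = $267.16 × 12 = $3,205.92 per year
Homeowner's insurance = $1,888.20 per year
Property tax = $1,151.58 × 4 = $4,606.32 per year
Annual escrow total = $3,205.92 + $1,888.20 + $4,606.32 = $9,700.44
Monthly escrow = $9,700.44 ÷ 12 = $808.37
Required cushion = 2 × $808.37 = $1,616.74
Surplus = $2,439.98 − $1,616.74 = $823.24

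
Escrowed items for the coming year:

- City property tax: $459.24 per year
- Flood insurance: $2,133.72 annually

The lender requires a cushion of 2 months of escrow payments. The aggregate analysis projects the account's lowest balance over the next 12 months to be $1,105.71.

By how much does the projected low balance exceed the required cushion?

$673.55

City property tax: $459.24
Flood insurance: $2,133.72
Yearly total = $2,592.96
Per month = $2,592.96 ÷ 12 = $216.08
Cushion = 2 × $216.08 = $432.16
Excess over cushion: $1,105.71 − $432.16 = $673.55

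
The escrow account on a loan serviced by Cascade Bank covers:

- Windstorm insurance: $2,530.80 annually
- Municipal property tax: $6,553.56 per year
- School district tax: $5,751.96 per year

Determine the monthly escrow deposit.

Windstorm insurance — $2,530.80
Municipal property tax — $6,553.56
School district tax — $5,751.96
Total per year = $14,836.32
Monthly = $14,836.32 ÷ 12 = $1,236.36

$1,236.36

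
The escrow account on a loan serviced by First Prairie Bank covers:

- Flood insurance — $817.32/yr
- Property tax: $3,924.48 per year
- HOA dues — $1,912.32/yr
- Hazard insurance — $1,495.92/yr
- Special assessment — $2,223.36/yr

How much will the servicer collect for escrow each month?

Flood insurance: $817.32 annually
Property tax: $3,924.48 annually
HOA dues: $1,912.32 annually
Hazard insurance: $1,495.92 annually
Special assessment: $2,223.36 annually
Total per year = $817.32 + $3,924.48 + $1,912.32 + $1,495.92 + $2,223.36 = $10,373.40
Base monthly escrow = $10,373.40 / 12 = $864.45

$864.45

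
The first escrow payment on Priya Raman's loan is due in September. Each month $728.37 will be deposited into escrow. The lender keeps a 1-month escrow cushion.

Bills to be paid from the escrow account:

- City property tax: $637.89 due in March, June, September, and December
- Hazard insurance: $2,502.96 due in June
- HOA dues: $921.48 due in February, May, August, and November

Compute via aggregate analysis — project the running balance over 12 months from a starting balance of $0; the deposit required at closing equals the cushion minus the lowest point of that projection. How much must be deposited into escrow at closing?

Cushion = 1 × $728.37 = $728.37
Trial balance (start $0, +$728.37 each month, − disbursements):
  Sep: +$728.37 − $637.89 → $90.48
  Oct: +$728.37 → $818.85
  Nov: +$728.37 − $921.48 → $625.74
  Dec: +$728.37 − $637.89 → $716.22
  Jan: +$728.37 → $1,444.59
  Feb: +$728.37 − $921.48 → $1,251.48
  Mar: +$728.37 − $637.89 → $1,341.96
  Apr: +$728.37 → $2,070.33
  May: +$728.37 − $921.48 → $1,877.22
  Jun: +$728.37 − $3,140.85 → -$535.26
  Jul: +$728.37 → $193.11
  Aug: +$728.37 − $921.48 → $0.00
Lowest trial balance = -$535.26 (Jun)
Initial deposit = cushion − low point = $728.37 − (-$535.26) = $1,263.63

$1,263.63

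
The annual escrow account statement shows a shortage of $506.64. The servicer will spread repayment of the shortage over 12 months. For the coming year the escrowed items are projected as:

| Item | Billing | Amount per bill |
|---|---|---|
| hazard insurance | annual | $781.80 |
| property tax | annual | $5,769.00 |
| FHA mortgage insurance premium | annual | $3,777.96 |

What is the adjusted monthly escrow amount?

Hazard insurance: $781.80 annually
Property tax: $5,769.00 annually
FHA mortgage insurance premium: $3,777.96 annually
Yearly total = $10,328.76
Per month = $10,328.76 / 12 = $860.73
Monthly shortage recovery: $506.64 ÷ 12 = $42.22
Adjusted monthly = $860.73 + $42.22 = $902.95

$902.95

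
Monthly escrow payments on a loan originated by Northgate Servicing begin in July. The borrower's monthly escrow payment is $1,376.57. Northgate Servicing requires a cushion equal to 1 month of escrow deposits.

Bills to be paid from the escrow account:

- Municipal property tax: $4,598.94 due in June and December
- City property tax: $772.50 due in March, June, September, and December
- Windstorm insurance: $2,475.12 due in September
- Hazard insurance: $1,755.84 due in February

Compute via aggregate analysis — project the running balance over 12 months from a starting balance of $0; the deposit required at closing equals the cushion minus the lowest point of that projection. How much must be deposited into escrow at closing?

$1,736.21

Cushion = 1 × $1,376.57 = $1,376.57
Trial balance (start $0, +$1,376.57 each month, − disbursements):
  Jul: +$1,376.57 → $1,376.57
  Aug: +$1,376.57 → $2,753.14
  Sep: +$1,376.57 − $3,247.62 → $882.09
  Oct: +$1,376.57 → $2,258.66
  Nov: +$1,376.57 → $3,635.23
  Dec: +$1,376.57 − $5,371.44 → -$359.64
  Jan: +$1,376.57 → $1,016.93
  Feb: +$1,376.57 − $1,755.84 → $637.66
  Mar: +$1,376.57 − $772.50 → $1,241.73
  Apr: +$1,376.57 → $2,618.30
  May: +$1,376.57 → $3,994.87
  Jun: +$1,376.57 − $5,371.44 → $0.00
Lowest trial balance = -$359.64 (Dec)
Initial deposit = cushion − low point = $1,376.57 − (-$359.64) = $1,736.21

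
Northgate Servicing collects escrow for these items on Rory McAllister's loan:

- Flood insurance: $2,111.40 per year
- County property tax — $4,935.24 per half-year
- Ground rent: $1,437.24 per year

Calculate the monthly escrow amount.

Flood insurance = $2,111.40
County property tax = $4,935.24 × 2 = $9,870.48
Ground rent = $1,437.24
Yearly total = $2,111.40 + $9,870.48 + $1,437.24 = $13,419.12
Monthly escrow = $13,419.12 / 12 = $1,118.26

$1,118.26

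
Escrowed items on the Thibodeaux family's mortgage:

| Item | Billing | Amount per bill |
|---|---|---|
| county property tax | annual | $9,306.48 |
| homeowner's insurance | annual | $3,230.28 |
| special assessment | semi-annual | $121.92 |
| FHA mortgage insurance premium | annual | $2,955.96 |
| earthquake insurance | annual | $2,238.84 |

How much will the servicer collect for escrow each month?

$1,497.95

County property tax — $9,306.48 per year
Homeowner's insurance — $3,230.28 per year
Special assessment — $121.92 × 2 = $243.84 per year
FHA mortgage insurance premium — $2,955.96 per year
Earthquake insurance — $2,238.84 per year
Yearly total = $9,306.48 + $3,230.28 + $243.84 + $2,955.96 + $2,238.84 = $17,975.40
Monthly escrow = $17,975.40 ÷ 12 = $1,497.95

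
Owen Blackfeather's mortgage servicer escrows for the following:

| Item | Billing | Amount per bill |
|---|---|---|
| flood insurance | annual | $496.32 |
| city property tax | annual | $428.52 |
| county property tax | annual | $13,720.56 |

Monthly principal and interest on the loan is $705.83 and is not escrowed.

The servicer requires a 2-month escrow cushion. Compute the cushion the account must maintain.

$2,440.90

Flood insurance: $496.32 per year
City property tax: $428.52 per year
County property tax: $13,720.56 per year
Annual escrow total = $14,645.40
Monthly = $14,645.40 / 12 = $1,220.45
Cushion = 2 × $1,220.45 = $2,440.90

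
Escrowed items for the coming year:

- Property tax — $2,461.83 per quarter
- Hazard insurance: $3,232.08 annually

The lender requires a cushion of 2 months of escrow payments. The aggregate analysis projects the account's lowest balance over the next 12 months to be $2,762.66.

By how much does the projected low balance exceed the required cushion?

Property tax — $2,461.83 × 4 = $9,847.32 per year
Hazard insurance — $3,232.08 per year
Total per year = $9,847.32 + $3,232.08 = $13,079.40
Monthly = $13,079.40 ÷ 12 = $1,089.95
Cushion = 2 × $1,089.95 = $2,179.90
Surplus = $2,762.66 − $2,179.90 = $582.76

$582.76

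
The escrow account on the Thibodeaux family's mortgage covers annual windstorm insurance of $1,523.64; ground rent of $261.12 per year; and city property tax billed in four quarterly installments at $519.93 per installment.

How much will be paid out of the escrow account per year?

Windstorm insurance — $1,523.64 annually
Ground rent — $261.12 annually
City property tax — $519.93 × 4 = $2,079.72 annually
Annual escrow total = $1,523.64 + $261.12 + $2,079.72 = $3,864.48

$3,864.48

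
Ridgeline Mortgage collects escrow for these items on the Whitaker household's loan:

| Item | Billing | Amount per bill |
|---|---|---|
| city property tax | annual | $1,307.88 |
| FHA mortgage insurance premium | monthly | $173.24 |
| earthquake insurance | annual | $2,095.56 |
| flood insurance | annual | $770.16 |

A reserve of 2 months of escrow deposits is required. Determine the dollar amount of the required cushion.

City property tax — $1,307.88 per year
FHA mortgage insurance premium — $173.24 × 12 = $2,078.88 per year
Earthquake insurance — $2,095.56 per year
Flood insurance — $770.16 per year
Yearly total = $1,307.88 + $2,078.88 + $2,095.56 + $770.16 = $6,252.48
Base monthly escrow = $6,252.48 ÷ 12 = $521.04
Required cushion = 2 × $521.04 = $1,042.08

$1,042.08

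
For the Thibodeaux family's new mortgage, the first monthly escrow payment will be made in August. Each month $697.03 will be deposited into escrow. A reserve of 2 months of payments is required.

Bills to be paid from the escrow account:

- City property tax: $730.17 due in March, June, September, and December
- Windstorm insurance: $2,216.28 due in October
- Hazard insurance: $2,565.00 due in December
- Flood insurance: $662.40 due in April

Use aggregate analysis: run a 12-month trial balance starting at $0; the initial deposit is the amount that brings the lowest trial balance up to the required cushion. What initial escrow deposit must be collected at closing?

Cushion = 2 × $697.03 = $1,394.06
Trial balance (start $0, +$697.03 each month, − disbursements):
  Aug: +$697.03 → $697.03
  Sep: +$697.03 − $730.17 → $663.89
  Oct: +$697.03 − $2,216.28 → -$855.36
  Nov: +$697.03 → -$158.33
  Dec: +$697.03 − $3,295.17 → -$2,756.47
  Jan: +$697.03 → -$2,059.44
  Feb: +$697.03 → -$1,362.41
  Mar: +$697.03 − $730.17 → -$1,395.55
  Apr: +$697.03 − $662.40 → -$1,360.92
  May: +$697.03 → -$663.89
  Jun: +$697.03 − $730.17 → -$697.03
  Jul: +$697.03 → $0.00
Lowest trial balance = -$2,756.47 (Dec)
Initial deposit = cushion − low point = $1,394.06 − (-$2,756.47) = $4,150.53

$4,150.53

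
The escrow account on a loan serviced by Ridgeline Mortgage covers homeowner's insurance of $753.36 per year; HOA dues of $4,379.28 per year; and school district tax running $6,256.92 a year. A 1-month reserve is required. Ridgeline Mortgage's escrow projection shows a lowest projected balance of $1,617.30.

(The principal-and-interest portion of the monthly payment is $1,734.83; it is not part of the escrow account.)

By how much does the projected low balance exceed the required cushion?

Homeowner's insurance = $753.36/yr
HOA dues = $4,379.28/yr
School district tax = $6,256.92/yr
Yearly total = $753.36 + $4,379.28 + $6,256.92 = $11,389.56
Monthly = $11,389.56 / 12 = $949.13
Required reserve = 1 × $949.13 = $949.13
Excess over cushion: $1,617.30 − $949.13 = $668.17

$668.17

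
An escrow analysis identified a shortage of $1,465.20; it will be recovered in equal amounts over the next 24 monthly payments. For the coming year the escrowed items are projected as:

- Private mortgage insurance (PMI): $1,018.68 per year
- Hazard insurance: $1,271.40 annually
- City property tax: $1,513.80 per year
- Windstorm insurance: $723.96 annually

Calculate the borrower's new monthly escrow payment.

$438.37

Private mortgage insurance (PMI) = $1,018.68
Hazard insurance = $1,271.40
City property tax = $1,513.80
Windstorm insurance = $723.96
Total annual escrow = $1,018.68 + $1,271.40 + $1,513.80 + $723.96 = $4,527.84
Per month = $4,527.84 ÷ 12 = $377.32
Shortage per month = $1,465.20 / 24 = $61.05
New monthly escrow = $377.32 + $61.05 = $438.37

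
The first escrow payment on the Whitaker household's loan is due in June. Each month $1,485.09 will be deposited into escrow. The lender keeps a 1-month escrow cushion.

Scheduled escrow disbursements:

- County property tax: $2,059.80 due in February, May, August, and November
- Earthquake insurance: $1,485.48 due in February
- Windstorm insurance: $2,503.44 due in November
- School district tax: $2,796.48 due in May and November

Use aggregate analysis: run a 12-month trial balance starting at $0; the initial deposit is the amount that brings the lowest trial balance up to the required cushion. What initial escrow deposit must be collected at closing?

Cushion = 1 × $1,485.09 = $1,485.09
Trial balance (start $0, +$1,485.09 each month, − disbursements):
  Jun: +$1,485.09 → $1,485.09
  Jul: +$1,485.09 → $2,970.18
  Aug: +$1,485.09 − $2,059.80 → $2,395.47
  Sep: +$1,485.09 → $3,880.56
  Oct: +$1,485.09 → $5,365.65
  Nov: +$1,485.09 − $7,359.72 → -$508.98
  Dec: +$1,485.09 → $976.11
  Jan: +$1,485.09 → $2,461.20
  Feb: +$1,485.09 − $3,545.28 → $401.01
  Mar: +$1,485.09 → $1,886.10
  Apr: +$1,485.09 → $3,371.19
  May: +$1,485.09 − $4,856.28 → $0.00
Lowest trial balance = -$508.98 (Nov)
Initial deposit = cushion − low point = $1,485.09 − (-$508.98) = $1,994.07

$1,994.07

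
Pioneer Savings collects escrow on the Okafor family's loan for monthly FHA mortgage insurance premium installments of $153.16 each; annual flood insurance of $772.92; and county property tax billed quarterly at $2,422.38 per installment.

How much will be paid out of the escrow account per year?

FHA mortgage insurance premium — $153.16 × 12 = $1,837.92
Flood insurance — $772.92
County property tax — $2,422.38 × 4 = $9,689.52
Annual escrow total = $1,837.92 + $772.92 + $9,689.52 = $12,300.36

$12,300.36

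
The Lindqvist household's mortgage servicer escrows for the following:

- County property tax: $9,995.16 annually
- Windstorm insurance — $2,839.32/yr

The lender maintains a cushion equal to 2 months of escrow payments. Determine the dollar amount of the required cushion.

County property tax — $9,995.16 annually
Windstorm insurance — $2,839.32 annually
Total per year = $9,995.16 + $2,839.32 = $12,834.48
Monthly escrow = $12,834.48 ÷ 12 = $1,069.54
Required cushion = 2 × $1,069.54 = $2,139.08

$2,139.08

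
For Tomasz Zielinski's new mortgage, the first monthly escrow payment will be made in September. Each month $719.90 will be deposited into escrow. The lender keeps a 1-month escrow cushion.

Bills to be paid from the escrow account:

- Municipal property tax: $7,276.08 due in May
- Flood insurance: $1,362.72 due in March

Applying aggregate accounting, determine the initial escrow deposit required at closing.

$2,879.60

Cushion = 1 × $719.90 = $719.90
Trial balance (start $0, +$719.90 each month, − disbursements):
  Sep: +$719.90 → $719.90
  Oct: +$719.90 → $1,439.80
  Nov: +$719.90 → $2,159.70
  Dec: +$719.90 → $2,879.60
  Jan: +$719.90 → $3,599.50
  Feb: +$719.90 → $4,319.40
  Mar: +$719.90 − $1,362.72 → $3,676.58
  Apr: +$719.90 → $4,396.48
  May: +$719.90 − $7,276.08 → -$2,159.70
  Jun: +$719.90 → -$1,439.80
  Jul: +$719.90 → -$719.90
  Aug: +$719.90 → $0.00
Lowest trial balance = -$2,159.70 (May)
Initial deposit = cushion − low point = $719.90 − (-$2,159.70) = $2,879.60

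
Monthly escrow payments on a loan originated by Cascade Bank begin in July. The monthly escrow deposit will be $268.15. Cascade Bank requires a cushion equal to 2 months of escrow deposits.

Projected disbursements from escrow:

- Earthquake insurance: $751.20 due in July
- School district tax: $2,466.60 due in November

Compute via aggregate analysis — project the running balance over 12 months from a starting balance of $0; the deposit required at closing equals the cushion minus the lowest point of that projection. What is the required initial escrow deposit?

$2,413.35

Cushion = 2 × $268.15 = $536.30
Trial balance (start $0, +$268.15 each month, − disbursements):
  Jul: +$268.15 − $751.20 → -$483.05
  Aug: +$268.15 → -$214.90
  Sep: +$268.15 → $53.25
  Oct: +$268.15 → $321.40
  Nov: +$268.15 − $2,466.60 → -$1,877.05
  Dec: +$268.15 → -$1,608.90
  Jan: +$268.15 → -$1,340.75
  Feb: +$268.15 → -$1,072.60
  Mar: +$268.15 → -$804.45
  Apr: +$268.15 → -$536.30
  May: +$268.15 → -$268.15
  Jun: +$268.15 → $0.00
Lowest trial balance = -$1,877.05 (Nov)
Initial deposit = cushion − low point = $536.30 − (-$1,877.05) = $2,413.35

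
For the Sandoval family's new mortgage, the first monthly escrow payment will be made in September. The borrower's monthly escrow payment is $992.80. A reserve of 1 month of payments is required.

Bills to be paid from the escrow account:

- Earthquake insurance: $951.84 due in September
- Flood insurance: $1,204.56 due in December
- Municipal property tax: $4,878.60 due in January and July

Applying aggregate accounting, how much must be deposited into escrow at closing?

Cushion = 1 × $992.80 = $992.80
Trial balance (start $0, +$992.80 each month, − disbursements):
  Sep: +$992.80 − $951.84 → $40.96
  Oct: +$992.80 → $1,033.76
  Nov: +$992.80 → $2,026.56
  Dec: +$992.80 − $1,204.56 → $1,814.80
  Jan: +$992.80 − $4,878.60 → -$2,071.00
  Feb: +$992.80 → -$1,078.20
  Mar: +$992.80 → -$85.40
  Apr: +$992.80 → $907.40
  May: +$992.80 → $1,900.20
  Jun: +$992.80 → $2,893.00
  Jul: +$992.80 − $4,878.60 → -$992.80
  Aug: +$992.80 → $0.00
Lowest trial balance = -$2,071.00 (Jan)
Initial deposit = cushion − low point = $992.80 − (-$2,071.00) = $3,063.80

$3,063.80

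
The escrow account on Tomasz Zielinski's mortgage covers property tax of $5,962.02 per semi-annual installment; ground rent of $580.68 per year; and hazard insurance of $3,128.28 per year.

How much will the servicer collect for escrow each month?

Property tax — $5,962.02 × 2 = $11,924.04/yr
Ground rent — $580.68/yr
Hazard insurance — $3,128.28/yr
Total annual escrow = $15,633.00
Per month = $15,633.00 ÷ 12 = $1,302.75

$1,302.75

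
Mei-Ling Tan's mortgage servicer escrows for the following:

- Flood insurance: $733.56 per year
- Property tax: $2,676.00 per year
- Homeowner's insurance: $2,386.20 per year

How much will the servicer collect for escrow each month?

Flood insurance: $733.56 annually
Property tax: $2,676.00 annually
Homeowner's insurance: $2,386.20 annually
Combined annual = $5,795.76
Base monthly escrow = $5,795.76 / 12 = $482.98

$482.98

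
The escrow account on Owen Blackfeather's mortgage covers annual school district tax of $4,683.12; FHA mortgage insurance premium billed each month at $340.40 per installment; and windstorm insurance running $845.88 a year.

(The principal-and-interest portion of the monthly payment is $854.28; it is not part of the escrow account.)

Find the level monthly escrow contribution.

$801.15

School district tax = $4,683.12 annually
FHA mortgage insurance premium = $340.40 × 12 = $4,084.80 annually
Windstorm insurance = $845.88 annually
Total annual escrow = $4,683.12 + $4,084.80 + $845.88 = $9,613.80
Monthly escrow = $9,613.80 ÷ 12 = $801.15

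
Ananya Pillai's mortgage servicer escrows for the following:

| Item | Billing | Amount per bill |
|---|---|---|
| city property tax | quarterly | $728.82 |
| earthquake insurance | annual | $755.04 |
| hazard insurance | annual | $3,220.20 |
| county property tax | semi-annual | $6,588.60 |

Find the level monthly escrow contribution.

City property tax = $728.82 × 4 = $2,915.28 per year
Earthquake insurance = $755.04 per year
Hazard insurance = $3,220.20 per year
County property tax = $6,588.60 × 2 = $13,177.20 per year
Total per year = $20,067.72
Monthly = $20,067.72 ÷ 12 = $1,672.31

$1,672.31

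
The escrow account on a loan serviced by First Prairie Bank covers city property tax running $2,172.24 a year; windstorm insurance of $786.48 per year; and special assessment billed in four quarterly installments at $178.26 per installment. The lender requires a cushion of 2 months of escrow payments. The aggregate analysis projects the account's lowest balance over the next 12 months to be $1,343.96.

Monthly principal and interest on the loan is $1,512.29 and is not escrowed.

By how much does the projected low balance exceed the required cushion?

City property tax: $2,172.24 annually
Windstorm insurance: $786.48 annually
Special assessment: $178.26 × 4 = $713.04 annually
Total annual escrow = $2,172.24 + $786.48 + $713.04 = $3,671.76
Monthly escrow = $3,671.76 ÷ 12 = $305.98
Required reserve = 2 × $305.98 = $611.96
Excess over cushion: $1,343.96 − $611.96 = $732.00

$732.00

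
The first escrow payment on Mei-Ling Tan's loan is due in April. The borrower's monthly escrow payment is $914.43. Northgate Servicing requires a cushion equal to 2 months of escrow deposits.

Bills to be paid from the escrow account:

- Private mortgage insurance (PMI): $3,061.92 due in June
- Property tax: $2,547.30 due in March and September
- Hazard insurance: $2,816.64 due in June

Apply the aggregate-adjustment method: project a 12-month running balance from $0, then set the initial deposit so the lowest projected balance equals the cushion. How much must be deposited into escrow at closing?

$4,964.13

Cushion = 2 × $914.43 = $1,828.86
Trial balance (start $0, +$914.43 each month, − disbursements):
  Apr: +$914.43 → $914.43
  May: +$914.43 → $1,828.86
  Jun: +$914.43 − $5,878.56 → -$3,135.27
  Jul: +$914.43 → -$2,220.84
  Aug: +$914.43 → -$1,306.41
  Sep: +$914.43 − $2,547.30 → -$2,939.28
  Oct: +$914.43 → -$2,024.85
  Nov: +$914.43 → -$1,110.42
  Dec: +$914.43 → -$195.99
  Jan: +$914.43 → $718.44
  Feb: +$914.43 → $1,632.87
  Mar: +$914.43 − $2,547.30 → $0.00
Lowest trial balance = -$3,135.27 (Jun)
Initial deposit = cushion − low point = $1,828.86 − (-$3,135.27) = $4,964.13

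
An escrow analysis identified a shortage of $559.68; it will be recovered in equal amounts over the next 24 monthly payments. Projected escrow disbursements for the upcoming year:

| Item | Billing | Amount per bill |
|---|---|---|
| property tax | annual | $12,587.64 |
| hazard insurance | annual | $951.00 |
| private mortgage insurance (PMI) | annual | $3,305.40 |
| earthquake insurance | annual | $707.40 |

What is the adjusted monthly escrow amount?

Property tax: $12,587.64
Hazard insurance: $951.00
Private mortgage insurance (PMI): $3,305.40
Earthquake insurance: $707.40
Total annual escrow = $12,587.64 + $951.00 + $3,305.40 + $707.40 = $17,551.44
Per month = $17,551.44 / 12 = $1,462.62
Shortage per month = $559.68 / 24 = $23.32
New monthly escrow = $1,462.62 + $23.32 = $1,485.94

$1,485.94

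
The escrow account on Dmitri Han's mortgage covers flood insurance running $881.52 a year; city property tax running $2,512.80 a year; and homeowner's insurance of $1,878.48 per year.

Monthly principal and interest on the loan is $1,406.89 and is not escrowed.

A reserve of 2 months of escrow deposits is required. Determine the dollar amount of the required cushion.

$878.80

Flood insurance — $881.52 annually
City property tax — $2,512.80 annually
Homeowner's insurance — $1,878.48 annually
Total per year = $881.52 + $2,512.80 + $1,878.48 = $5,272.80
Monthly = $5,272.80 ÷ 12 = $439.40
Reserve = 2 × $439.40 = $878.80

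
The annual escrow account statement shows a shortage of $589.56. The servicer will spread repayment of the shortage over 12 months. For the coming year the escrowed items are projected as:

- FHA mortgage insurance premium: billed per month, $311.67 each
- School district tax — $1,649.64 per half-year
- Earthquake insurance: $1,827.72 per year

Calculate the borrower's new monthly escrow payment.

$788.05

FHA mortgage insurance premium — $311.67 × 12 = $3,740.04 per year
School district tax — $1,649.64 × 2 = $3,299.28 per year
Earthquake insurance — $1,827.72 per year
Total annual escrow = $8,867.04
Monthly = $8,867.04 / 12 = $738.92
Monthly shortage recovery: $589.56 ÷ 12 = $49.13
New monthly escrow = $738.92 + $49.13 = $788.05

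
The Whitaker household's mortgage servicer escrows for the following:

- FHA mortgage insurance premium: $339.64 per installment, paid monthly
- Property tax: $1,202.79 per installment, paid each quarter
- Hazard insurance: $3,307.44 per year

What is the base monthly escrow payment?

$1,016.19

FHA mortgage insurance premium — $339.64 × 12 = $4,075.68/yr
Property tax — $1,202.79 × 4 = $4,811.16/yr
Hazard insurance — $3,307.44/yr
Annual escrow total = $12,194.28
Base monthly escrow = $12,194.28 / 12 = $1,016.19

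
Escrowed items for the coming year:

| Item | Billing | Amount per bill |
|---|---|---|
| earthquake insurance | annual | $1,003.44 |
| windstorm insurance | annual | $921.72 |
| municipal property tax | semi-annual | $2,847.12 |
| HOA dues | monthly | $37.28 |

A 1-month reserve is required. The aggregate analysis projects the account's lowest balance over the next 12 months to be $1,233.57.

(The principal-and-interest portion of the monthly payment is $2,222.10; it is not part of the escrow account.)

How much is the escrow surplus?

Earthquake insurance — $1,003.44 annually
Windstorm insurance — $921.72 annually
Municipal property tax — $2,847.12 × 2 = $5,694.24 annually
HOA dues — $37.28 × 12 = $447.36 annually
Total per year = $1,003.44 + $921.72 + $5,694.24 + $447.36 = $8,066.76
Base monthly escrow = $8,066.76 / 12 = $672.23
Required cushion = 1 × $672.23 = $672.23
Excess over cushion: $1,233.57 − $672.23 = $561.34

$561.34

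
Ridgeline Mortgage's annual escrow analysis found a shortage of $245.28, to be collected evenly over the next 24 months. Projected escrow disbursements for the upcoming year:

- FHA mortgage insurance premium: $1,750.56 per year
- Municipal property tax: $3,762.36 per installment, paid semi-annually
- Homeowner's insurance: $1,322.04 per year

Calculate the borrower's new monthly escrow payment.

$893.33

FHA mortgage insurance premium — $1,750.56
Municipal property tax — $3,762.36 × 2 = $7,524.72
Homeowner's insurance — $1,322.04
Total annual escrow = $1,750.56 + $7,524.72 + $1,322.04 = $10,597.32
Base monthly escrow = $10,597.32 ÷ 12 = $883.11
Monthly shortage recovery: $245.28 ÷ 24 = $10.22
New monthly escrow = $883.11 + $10.22 = $893.33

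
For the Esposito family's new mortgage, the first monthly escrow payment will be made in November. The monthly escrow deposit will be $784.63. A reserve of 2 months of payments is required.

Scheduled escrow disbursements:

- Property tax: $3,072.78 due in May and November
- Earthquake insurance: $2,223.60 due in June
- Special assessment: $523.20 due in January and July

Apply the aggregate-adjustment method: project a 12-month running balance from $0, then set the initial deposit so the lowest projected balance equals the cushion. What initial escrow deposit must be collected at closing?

$4,184.58

Cushion = 2 × $784.63 = $1,569.26
Trial balance (start $0, +$784.63 each month, − disbursements):
  Nov: +$784.63 − $3,072.78 → -$2,288.15
  Dec: +$784.63 → -$1,503.52
  Jan: +$784.63 − $523.20 → -$1,242.09
  Feb: +$784.63 → -$457.46
  Mar: +$784.63 → $327.17
  Apr: +$784.63 → $1,111.80
  May: +$784.63 − $3,072.78 → -$1,176.35
  Jun: +$784.63 − $2,223.60 → -$2,615.32
  Jul: +$784.63 − $523.20 → -$2,353.89
  Aug: +$784.63 → -$1,569.26
  Sep: +$784.63 → -$784.63
  Oct: +$784.63 → $0.00
Lowest trial balance = -$2,615.32 (Jun)
Initial deposit = cushion − low point = $1,569.26 − (-$2,615.32) = $4,184.58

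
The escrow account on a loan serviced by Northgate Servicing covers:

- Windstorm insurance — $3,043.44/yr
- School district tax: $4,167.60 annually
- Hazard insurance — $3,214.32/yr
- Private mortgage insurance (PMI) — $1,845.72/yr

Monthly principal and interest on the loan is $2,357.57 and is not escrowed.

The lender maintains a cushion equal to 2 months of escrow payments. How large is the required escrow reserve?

$2,045.18

Windstorm insurance — $3,043.44 per year
School district tax — $4,167.60 per year
Hazard insurance — $3,214.32 per year
Private mortgage insurance (PMI) — $1,845.72 per year
Combined annual = $3,043.44 + $4,167.60 + $3,214.32 + $1,845.72 = $12,271.08
Per month = $12,271.08 / 12 = $1,022.59
Reserve = 2 × $1,022.59 = $2,045.18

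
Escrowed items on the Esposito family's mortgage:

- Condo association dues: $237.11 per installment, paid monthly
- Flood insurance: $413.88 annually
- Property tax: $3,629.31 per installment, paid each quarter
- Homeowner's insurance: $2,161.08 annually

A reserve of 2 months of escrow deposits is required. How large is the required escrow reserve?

$3,322.92

Condo association dues — $237.11 × 12 = $2,845.32/yr
Flood insurance — $413.88/yr
Property tax — $3,629.31 × 4 = $14,517.24/yr
Homeowner's insurance — $2,161.08/yr
Annual escrow total = $2,845.32 + $413.88 + $14,517.24 + $2,161.08 = $19,937.52
Monthly = $19,937.52 / 12 = $1,661.46
Reserve = 2 × $1,661.46 = $3,322.92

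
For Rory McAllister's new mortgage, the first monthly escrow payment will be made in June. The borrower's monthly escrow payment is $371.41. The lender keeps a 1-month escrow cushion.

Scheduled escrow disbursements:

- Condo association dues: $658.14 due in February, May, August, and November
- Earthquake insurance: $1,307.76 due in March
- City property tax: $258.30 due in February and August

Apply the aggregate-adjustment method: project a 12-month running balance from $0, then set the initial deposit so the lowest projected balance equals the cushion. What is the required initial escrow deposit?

$456.09

Cushion = 1 × $371.41 = $371.41
Trial balance (start $0, +$371.41 each month, − disbursements):
  Jun: +$371.41 → $371.41
  Jul: +$371.41 → $742.82
  Aug: +$371.41 − $916.44 → $197.79
  Sep: +$371.41 → $569.20
  Oct: +$371.41 → $940.61
  Nov: +$371.41 − $658.14 → $653.88
  Dec: +$371.41 → $1,025.29
  Jan: +$371.41 → $1,396.70
  Feb: +$371.41 − $916.44 → $851.67
  Mar: +$371.41 − $1,307.76 → -$84.68
  Apr: +$371.41 → $286.73
  May: +$371.41 − $658.14 → $0.00
Lowest trial balance = -$84.68 (Mar)
Initial deposit = cushion − low point = $371.41 − (-$84.68) = $456.09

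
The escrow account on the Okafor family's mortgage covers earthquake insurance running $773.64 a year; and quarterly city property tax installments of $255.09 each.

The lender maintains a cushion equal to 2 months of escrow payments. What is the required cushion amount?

Earthquake insurance: $773.64/yr
City property tax: $255.09 × 4 = $1,020.36/yr
Total annual escrow = $773.64 + $1,020.36 = $1,794.00
Base monthly escrow = $1,794.00 ÷ 12 = $149.50
Required cushion = 2 × $149.50 = $299.00

$299.00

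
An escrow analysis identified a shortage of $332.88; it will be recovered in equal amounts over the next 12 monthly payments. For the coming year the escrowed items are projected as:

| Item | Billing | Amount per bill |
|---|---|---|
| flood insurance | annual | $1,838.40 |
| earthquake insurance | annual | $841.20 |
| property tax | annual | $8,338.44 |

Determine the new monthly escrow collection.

Flood insurance: $1,838.40 per year
Earthquake insurance: $841.20 per year
Property tax: $8,338.44 per year
Total annual escrow = $1,838.40 + $841.20 + $8,338.44 = $11,018.04
Monthly = $11,018.04 / 12 = $918.17
Monthly shortage recovery: $332.88 / 12 = $27.74
Adjusted monthly = $918.17 + $27.74 = $945.91

$945.91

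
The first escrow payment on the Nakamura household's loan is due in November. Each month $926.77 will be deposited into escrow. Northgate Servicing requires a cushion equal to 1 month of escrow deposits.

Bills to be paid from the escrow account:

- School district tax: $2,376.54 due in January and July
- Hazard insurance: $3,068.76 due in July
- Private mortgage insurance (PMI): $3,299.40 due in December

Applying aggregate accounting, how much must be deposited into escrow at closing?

Cushion = 1 × $926.77 = $926.77
Trial balance (start $0, +$926.77 each month, − disbursements):
  Nov: +$926.77 → $926.77
  Dec: +$926.77 − $3,299.40 → -$1,445.86
  Jan: +$926.77 − $2,376.54 → -$2,895.63
  Feb: +$926.77 → -$1,968.86
  Mar: +$926.77 → -$1,042.09
  Apr: +$926.77 → -$115.32
  May: +$926.77 → $811.45
  Jun: +$926.77 → $1,738.22
  Jul: +$926.77 − $5,445.30 → -$2,780.31
  Aug: +$926.77 → -$1,853.54
  Sep: +$926.77 → -$926.77
  Oct: +$926.77 → $0.00
Lowest trial balance = -$2,895.63 (Jan)
Initial deposit = cushion − low point = $926.77 − (-$2,895.63) = $3,822.40

$3,822.40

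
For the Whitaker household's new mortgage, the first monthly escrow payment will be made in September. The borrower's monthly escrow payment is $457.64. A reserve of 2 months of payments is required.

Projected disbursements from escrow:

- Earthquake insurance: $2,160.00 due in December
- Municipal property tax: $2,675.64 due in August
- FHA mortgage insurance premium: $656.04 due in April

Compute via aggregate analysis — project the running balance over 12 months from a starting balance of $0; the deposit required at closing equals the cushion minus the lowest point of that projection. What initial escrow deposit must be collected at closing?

$1,244.72

Cushion = 2 × $457.64 = $915.28
Trial balance (start $0, +$457.64 each month, − disbursements):
  Sep: +$457.64 → $457.64
  Oct: +$457.64 → $915.28
  Nov: +$457.64 → $1,372.92
  Dec: +$457.64 − $2,160.00 → -$329.44
  Jan: +$457.64 → $128.20
  Feb: +$457.64 → $585.84
  Mar: +$457.64 → $1,043.48
  Apr: +$457.64 − $656.04 → $845.08
  May: +$457.64 → $1,302.72
  Jun: +$457.64 → $1,760.36
  Jul: +$457.64 → $2,218.00
  Aug: +$457.64 − $2,675.64 → $0.00
Lowest trial balance = -$329.44 (Dec)
Initial deposit = cushion − low point = $915.28 − (-$329.44) = $1,244.72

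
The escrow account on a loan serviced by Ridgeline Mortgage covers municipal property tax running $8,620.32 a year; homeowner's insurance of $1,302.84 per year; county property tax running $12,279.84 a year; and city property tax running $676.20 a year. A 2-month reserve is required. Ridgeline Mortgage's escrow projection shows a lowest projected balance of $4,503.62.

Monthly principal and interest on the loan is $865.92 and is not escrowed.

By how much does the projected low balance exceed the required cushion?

$690.42

Municipal property tax — $8,620.32
Homeowner's insurance — $1,302.84
County property tax — $12,279.84
City property tax — $676.20
Total per year = $22,879.20
Per month = $22,879.20 / 12 = $1,906.60
Required reserve = 2 × $1,906.60 = $3,813.20
Surplus = $4,503.62 − $3,813.20 = $690.42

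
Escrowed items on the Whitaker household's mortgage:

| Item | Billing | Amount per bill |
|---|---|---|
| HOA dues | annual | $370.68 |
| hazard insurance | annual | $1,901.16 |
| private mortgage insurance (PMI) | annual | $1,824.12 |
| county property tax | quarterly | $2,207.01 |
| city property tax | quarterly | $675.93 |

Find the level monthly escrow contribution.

HOA dues = $370.68 per year
Hazard insurance = $1,901.16 per year
Private mortgage insurance (PMI) = $1,824.12 per year
County property tax = $2,207.01 × 4 = $8,828.04 per year
City property tax = $675.93 × 4 = $2,703.72 per year
Total annual escrow = $15,627.72
Monthly escrow = $15,627.72 ÷ 12 = $1,302.31

$1,302.31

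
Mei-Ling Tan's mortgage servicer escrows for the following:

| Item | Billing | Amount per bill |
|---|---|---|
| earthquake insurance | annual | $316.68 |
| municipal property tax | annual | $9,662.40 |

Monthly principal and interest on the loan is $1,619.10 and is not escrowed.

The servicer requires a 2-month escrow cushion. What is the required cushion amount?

Earthquake insurance = $316.68
Municipal property tax = $9,662.40
Annual escrow total = $316.68 + $9,662.40 = $9,979.08
Per month = $9,979.08 ÷ 12 = $831.59
Reserve = 2 × $831.59 = $1,663.18

$1,663.18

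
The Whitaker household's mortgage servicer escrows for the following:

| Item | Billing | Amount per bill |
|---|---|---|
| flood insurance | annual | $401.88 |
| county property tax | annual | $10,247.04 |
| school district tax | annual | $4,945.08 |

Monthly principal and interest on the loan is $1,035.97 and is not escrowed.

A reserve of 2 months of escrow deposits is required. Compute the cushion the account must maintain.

$2,599.00

Flood insurance = $401.88 annually
County property tax = $10,247.04 annually
School district tax = $4,945.08 annually
Combined annual = $401.88 + $10,247.04 + $4,945.08 = $15,594.00
Monthly = $15,594.00 ÷ 12 = $1,299.50
Reserve = 2 × $1,299.50 = $2,599.00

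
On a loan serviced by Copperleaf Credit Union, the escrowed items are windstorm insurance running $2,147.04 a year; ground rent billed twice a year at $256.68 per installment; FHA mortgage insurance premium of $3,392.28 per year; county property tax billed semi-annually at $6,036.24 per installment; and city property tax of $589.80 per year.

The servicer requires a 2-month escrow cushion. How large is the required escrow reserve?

Windstorm insurance — $2,147.04 per year
Ground rent — $256.68 × 2 = $513.36 per year
FHA mortgage insurance premium — $3,392.28 per year
County property tax — $6,036.24 × 2 = $12,072.48 per year
City property tax — $589.80 per year
Total per year = $18,714.96
Base monthly escrow = $18,714.96 ÷ 12 = $1,559.58
Reserve = 2 × $1,559.58 = $3,119.16

$3,119.16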